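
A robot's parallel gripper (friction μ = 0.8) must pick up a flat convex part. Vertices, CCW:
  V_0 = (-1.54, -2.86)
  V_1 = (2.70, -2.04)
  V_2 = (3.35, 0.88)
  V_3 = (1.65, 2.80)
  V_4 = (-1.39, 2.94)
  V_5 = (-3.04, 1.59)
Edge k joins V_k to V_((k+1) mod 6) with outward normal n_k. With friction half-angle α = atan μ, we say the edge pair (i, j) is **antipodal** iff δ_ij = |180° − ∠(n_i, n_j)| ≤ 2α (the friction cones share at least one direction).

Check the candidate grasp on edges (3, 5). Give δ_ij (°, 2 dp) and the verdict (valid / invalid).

δ = 68.74°, valid

α = atan 0.8 = 38.66°;  2α = 77.32°
edge 3: e_3 = (-3.04, +0.14);  n_3 = (+0.0460, +0.9989)
edge 5: e_5 = (+1.50, -4.45);  n_5 = (-0.9476, -0.3194)
∠(n_3, n_5) = 111.26°
δ = |180° − 111.26°| = 68.74°
68.74° ≤ 2α = 77.32°  →  valid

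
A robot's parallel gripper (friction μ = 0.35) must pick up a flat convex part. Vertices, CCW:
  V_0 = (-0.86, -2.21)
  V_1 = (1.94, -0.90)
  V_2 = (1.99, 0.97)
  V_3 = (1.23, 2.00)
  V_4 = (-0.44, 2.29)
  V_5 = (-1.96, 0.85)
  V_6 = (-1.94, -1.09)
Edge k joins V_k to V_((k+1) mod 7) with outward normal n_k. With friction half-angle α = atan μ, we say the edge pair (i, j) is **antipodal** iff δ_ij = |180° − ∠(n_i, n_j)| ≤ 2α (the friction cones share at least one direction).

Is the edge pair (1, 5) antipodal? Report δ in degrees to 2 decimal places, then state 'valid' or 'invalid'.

α = atan 0.35 = 19.29°;  2α = 38.58°
edge 1: e_1 = (+0.05, +1.87);  n_1 = (+0.9996, -0.0267)
edge 5: e_5 = (+0.02, -1.94);  n_5 = (-0.9999, -0.0103)
∠(n_1, n_5) = 177.88°
δ = |180° − 177.88°| = 2.12°
2.12° ≤ 2α = 38.58°  →  valid

δ = 2.12°, valid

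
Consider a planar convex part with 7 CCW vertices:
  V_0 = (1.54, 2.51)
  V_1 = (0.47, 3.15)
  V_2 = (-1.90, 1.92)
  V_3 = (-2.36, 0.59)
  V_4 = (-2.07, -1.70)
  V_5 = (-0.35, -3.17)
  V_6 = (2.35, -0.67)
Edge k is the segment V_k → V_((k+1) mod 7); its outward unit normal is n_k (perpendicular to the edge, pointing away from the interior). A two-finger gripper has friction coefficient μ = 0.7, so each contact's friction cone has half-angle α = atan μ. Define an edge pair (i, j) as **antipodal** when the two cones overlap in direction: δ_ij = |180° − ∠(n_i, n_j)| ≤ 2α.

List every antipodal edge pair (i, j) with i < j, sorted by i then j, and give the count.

α = atan 0.7 = 34.99°;  2α = 69.98°
n_0 = (+0.5133, +0.8582)
n_1 = (-0.4606, +0.8876)
n_2 = (-0.9451, +0.3269)
n_3 = (-0.9921, -0.1256)
n_4 = (-0.6497, -0.7602)
n_5 = (+0.6794, -0.7338)
n_6 = (+0.9691, +0.2468)
  (0,1): δ = 121.69°  ·
  (0,2): δ = 78.19°  ·
  (0,3): δ = 51.90°  ✓
  (0,4): δ = 9.63°  ✓
  (0,5): δ = 73.68°  ·
  (0,6): δ = 135.18°  ·
  (1,2): δ = 136.51°  ·
  (1,3): δ = 110.21°  ·
  (1,4): δ = 67.95°  ✓
  (1,5): δ = 15.37°  ✓
  (1,6): δ = 76.86°  ·
  (2,3): δ = 153.70°  ·
  (2,4): δ = 111.44°  ·
  (2,5): δ = 28.12°  ✓
  (2,6): δ = 33.37°  ✓
  (3,4): δ = 137.74°  ·
  (3,5): δ = 54.42°  ✓
  (3,6): δ = 7.07°  ✓
  (4,5): δ = 96.68°  ·
  (4,6): δ = 35.19°  ✓
  (5,6): δ = 118.51°  ·
antipodal pairs: 9

count = 9; pairs: (0,3), (0,4), (1,4), (1,5), (2,5), (2,6), (3,5), (3,6), (4,6)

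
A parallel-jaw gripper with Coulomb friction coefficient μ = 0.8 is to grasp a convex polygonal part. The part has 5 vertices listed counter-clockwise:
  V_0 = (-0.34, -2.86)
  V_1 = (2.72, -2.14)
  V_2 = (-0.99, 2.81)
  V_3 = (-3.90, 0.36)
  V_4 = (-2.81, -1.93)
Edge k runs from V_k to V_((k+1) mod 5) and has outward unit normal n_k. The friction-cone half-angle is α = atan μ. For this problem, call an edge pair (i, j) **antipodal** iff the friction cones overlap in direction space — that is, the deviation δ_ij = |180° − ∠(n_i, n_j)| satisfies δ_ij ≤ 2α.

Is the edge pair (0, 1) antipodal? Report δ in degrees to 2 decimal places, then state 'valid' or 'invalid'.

δ = 66.39°, valid

α = atan 0.8 = 38.66°;  2α = 77.32°
edge 0: e_0 = (+3.06, +0.72);  n_0 = (+0.2290, -0.9734)
edge 1: e_1 = (-3.71, +4.95);  n_1 = (+0.8002, +0.5997)
∠(n_0, n_1) = 113.61°
δ = |180° − 113.61°| = 66.39°
66.39° ≤ 2α = 77.32°  →  valid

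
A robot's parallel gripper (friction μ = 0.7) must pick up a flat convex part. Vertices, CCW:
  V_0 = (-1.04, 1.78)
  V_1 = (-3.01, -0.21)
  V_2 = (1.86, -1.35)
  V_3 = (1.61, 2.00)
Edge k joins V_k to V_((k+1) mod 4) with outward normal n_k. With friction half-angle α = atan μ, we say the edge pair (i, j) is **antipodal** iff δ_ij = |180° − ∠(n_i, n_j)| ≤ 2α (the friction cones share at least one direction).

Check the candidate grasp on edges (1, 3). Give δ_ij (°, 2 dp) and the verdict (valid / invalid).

δ = 17.92°, valid

α = atan 0.7 = 34.99°;  2α = 69.98°
edge 1: e_1 = (+4.87, -1.14);  n_1 = (-0.2279, -0.9737)
edge 3: e_3 = (-2.65, -0.22);  n_3 = (-0.0827, +0.9966)
∠(n_1, n_3) = 162.08°
δ = |180° − 162.08°| = 17.92°
17.92° ≤ 2α = 69.98°  →  valid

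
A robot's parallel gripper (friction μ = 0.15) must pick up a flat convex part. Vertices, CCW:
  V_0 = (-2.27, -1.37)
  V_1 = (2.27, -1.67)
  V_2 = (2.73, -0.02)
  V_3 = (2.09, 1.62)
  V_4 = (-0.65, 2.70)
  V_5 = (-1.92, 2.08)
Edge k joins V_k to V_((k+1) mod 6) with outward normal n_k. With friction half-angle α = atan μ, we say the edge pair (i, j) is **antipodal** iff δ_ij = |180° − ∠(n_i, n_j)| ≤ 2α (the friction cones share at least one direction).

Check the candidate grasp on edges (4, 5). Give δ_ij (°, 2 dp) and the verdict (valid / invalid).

α = atan 0.15 = 8.53°;  2α = 17.06°
edge 4: e_4 = (-1.27, -0.62);  n_4 = (-0.4387, +0.8986)
edge 5: e_5 = (-0.35, -3.45);  n_5 = (-0.9949, +0.1009)
∠(n_4, n_5) = 58.19°
δ = |180° − 58.19°| = 121.81°
121.81° > 2α = 17.06°  →  invalid

δ = 121.81°, invalid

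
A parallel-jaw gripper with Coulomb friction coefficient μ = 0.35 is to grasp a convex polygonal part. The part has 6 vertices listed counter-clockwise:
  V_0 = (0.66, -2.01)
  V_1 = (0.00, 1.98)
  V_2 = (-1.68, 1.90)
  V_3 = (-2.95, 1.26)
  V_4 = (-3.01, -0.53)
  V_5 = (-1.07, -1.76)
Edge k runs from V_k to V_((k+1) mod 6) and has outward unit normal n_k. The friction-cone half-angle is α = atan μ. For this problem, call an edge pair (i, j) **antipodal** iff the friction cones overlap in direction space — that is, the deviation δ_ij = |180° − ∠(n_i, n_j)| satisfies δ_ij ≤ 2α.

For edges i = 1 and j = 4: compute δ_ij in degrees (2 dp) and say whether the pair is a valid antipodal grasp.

α = atan 0.35 = 19.29°;  2α = 38.58°
edge 1: e_1 = (-1.68, -0.08);  n_1 = (-0.0476, +0.9989)
edge 4: e_4 = (+1.94, -1.23);  n_4 = (-0.5355, -0.8446)
∠(n_1, n_4) = 144.90°
δ = |180° − 144.90°| = 35.10°
35.10° ≤ 2α = 38.58°  →  valid

δ = 35.10°, valid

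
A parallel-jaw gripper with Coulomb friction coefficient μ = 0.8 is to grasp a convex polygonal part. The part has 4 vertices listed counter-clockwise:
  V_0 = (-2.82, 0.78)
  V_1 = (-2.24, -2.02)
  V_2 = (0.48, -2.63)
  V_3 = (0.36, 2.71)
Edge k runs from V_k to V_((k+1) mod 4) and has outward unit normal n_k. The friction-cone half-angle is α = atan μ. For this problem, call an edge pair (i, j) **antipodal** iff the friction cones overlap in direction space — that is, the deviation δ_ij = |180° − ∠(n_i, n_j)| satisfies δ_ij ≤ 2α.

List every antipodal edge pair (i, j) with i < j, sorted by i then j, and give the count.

α = atan 0.8 = 38.66°;  2α = 77.32°
n_0 = (-0.9792, -0.2028)
n_1 = (-0.2188, -0.9758)
n_2 = (+0.9997, +0.0225)
n_3 = (-0.5188, +0.8549)
  (0,1): δ = 114.34°  ·
  (0,2): δ = 10.42°  ✓
  (0,3): δ = 109.55°  ·
  (1,2): δ = 76.07°  ✓
  (1,3): δ = 43.89°  ✓
  (2,3): δ = 60.03°  ✓
antipodal pairs: 4

count = 4; pairs: (0,2), (1,2), (1,3), (2,3)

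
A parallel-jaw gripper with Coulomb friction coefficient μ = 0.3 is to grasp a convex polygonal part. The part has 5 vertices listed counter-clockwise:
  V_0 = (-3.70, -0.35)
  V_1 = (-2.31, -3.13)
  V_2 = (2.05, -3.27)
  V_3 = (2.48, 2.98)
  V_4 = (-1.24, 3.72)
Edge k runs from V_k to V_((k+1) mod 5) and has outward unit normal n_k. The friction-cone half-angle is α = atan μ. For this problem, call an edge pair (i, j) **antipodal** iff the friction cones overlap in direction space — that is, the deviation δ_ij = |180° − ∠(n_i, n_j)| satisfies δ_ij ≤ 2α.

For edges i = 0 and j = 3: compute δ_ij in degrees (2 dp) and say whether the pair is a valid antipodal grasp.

δ = 52.18°, invalid

α = atan 0.3 = 16.70°;  2α = 33.40°
edge 0: e_0 = (+1.39, -2.78);  n_0 = (-0.8944, -0.4472)
edge 3: e_3 = (-3.72, +0.74);  n_3 = (+0.1951, +0.9808)
∠(n_0, n_3) = 127.82°
δ = |180° − 127.82°| = 52.18°
52.18° > 2α = 33.40°  →  invalid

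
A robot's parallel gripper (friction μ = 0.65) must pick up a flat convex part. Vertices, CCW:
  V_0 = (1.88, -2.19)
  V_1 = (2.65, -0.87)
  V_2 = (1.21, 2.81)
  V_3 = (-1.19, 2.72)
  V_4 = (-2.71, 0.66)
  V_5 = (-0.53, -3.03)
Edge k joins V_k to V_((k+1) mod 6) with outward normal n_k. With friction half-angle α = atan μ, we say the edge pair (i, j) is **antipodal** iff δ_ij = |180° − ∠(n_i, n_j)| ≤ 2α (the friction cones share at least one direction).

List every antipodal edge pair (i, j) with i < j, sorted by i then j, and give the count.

count = 8; pairs: (0,2), (0,3), (0,4), (1,3), (1,4), (2,4), (2,5), (3,5)

α = atan 0.65 = 33.02°;  2α = 66.05°
n_0 = (+0.8638, -0.5039)
n_1 = (+0.9312, +0.3644)
n_2 = (-0.0375, +0.9993)
n_3 = (-0.8047, +0.5937)
n_4 = (-0.8610, -0.5087)
n_5 = (+0.3291, -0.9443)
  (0,1): δ = 128.37°  ·
  (0,2): δ = 57.60°  ✓
  (0,3): δ = 6.17°  ✓
  (0,4): δ = 60.83°  ✓
  (0,5): δ = 139.47°  ·
  (1,2): δ = 109.22°  ·
  (1,3): δ = 57.79°  ✓
  (1,4): δ = 9.20°  ✓
  (1,5): δ = 87.85°  ·
  (2,3): δ = 128.57°  ·
  (2,4): δ = 61.57°  ✓
  (2,5): δ = 17.07°  ✓
  (3,4): δ = 113.00°  ·
  (3,5): δ = 34.36°  ✓
  (4,5): δ = 101.36°  ·
antipodal pairs: 8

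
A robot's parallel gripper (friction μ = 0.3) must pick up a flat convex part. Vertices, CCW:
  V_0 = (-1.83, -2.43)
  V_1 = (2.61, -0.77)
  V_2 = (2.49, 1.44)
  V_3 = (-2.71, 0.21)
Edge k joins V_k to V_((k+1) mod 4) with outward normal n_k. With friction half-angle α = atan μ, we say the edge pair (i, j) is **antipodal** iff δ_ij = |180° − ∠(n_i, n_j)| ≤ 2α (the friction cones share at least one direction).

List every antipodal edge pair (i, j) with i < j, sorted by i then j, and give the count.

α = atan 0.3 = 16.70°;  2α = 33.40°
n_0 = (+0.3502, -0.9367)
n_1 = (+0.9985, +0.0542)
n_2 = (-0.2302, +0.9731)
n_3 = (-0.9487, -0.3162)
  (0,1): δ = 107.39°  ·
  (0,2): δ = 7.19°  ✓
  (0,3): δ = 87.94°  ·
  (1,2): δ = 79.80°  ·
  (1,3): δ = 15.33°  ✓
  (2,3): δ = 84.87°  ·
antipodal pairs: 2

count = 2; pairs: (0,2), (1,3)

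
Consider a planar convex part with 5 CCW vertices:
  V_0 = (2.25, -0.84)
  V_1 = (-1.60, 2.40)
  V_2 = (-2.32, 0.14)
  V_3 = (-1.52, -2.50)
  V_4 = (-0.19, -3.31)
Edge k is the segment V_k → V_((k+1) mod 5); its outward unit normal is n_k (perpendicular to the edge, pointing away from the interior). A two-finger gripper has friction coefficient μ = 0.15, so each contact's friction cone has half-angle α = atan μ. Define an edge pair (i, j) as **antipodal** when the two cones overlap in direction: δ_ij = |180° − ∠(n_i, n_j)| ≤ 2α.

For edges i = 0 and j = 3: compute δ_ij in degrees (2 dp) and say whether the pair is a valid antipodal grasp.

α = atan 0.15 = 8.53°;  2α = 17.06°
edge 0: e_0 = (-3.85, +3.24);  n_0 = (+0.6439, +0.7651)
edge 3: e_3 = (+1.33, -0.81);  n_3 = (-0.5202, -0.8541)
∠(n_0, n_3) = 171.26°
δ = |180° − 171.26°| = 8.74°
8.74° ≤ 2α = 17.06°  →  valid

δ = 8.74°, valid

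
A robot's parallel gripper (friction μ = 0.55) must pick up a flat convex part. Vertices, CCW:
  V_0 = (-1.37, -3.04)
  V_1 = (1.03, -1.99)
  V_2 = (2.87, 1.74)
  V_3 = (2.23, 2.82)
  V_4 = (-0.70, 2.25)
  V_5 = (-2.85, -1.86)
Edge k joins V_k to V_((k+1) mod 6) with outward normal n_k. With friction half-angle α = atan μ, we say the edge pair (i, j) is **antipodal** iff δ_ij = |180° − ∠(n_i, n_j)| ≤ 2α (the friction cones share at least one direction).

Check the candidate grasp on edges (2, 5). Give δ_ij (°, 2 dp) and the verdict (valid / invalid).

α = atan 0.55 = 28.81°;  2α = 57.62°
edge 2: e_2 = (-0.64, +1.08);  n_2 = (+0.8603, +0.5098)
edge 5: e_5 = (+1.48, -1.18);  n_5 = (-0.6234, -0.7819)
∠(n_2, n_5) = 159.22°
δ = |180° − 159.22°| = 20.78°
20.78° ≤ 2α = 57.62°  →  valid

δ = 20.78°, valid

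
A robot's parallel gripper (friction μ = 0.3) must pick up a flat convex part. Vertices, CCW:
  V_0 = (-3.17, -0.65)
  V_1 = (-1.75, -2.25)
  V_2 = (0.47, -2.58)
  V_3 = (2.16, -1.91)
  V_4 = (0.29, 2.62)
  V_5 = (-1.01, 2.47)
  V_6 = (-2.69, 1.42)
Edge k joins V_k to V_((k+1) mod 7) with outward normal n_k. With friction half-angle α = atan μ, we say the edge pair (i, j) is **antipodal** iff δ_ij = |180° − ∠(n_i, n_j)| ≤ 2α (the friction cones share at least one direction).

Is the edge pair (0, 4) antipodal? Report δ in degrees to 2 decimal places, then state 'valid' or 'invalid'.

α = atan 0.3 = 16.70°;  2α = 33.40°
edge 0: e_0 = (+1.42, -1.60);  n_0 = (-0.7479, -0.6638)
edge 4: e_4 = (-1.30, -0.15);  n_4 = (-0.1146, +0.9934)
∠(n_0, n_4) = 125.01°
δ = |180° − 125.01°| = 54.99°
54.99° > 2α = 33.40°  →  invalid

δ = 54.99°, invalid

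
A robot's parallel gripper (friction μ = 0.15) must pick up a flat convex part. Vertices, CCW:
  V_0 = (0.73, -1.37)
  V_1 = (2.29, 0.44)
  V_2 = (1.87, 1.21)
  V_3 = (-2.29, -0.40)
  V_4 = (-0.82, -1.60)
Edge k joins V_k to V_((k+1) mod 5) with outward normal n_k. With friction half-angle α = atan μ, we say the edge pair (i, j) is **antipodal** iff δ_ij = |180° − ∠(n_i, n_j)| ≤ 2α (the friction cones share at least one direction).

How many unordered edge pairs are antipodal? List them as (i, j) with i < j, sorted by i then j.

α = atan 0.15 = 8.53°;  2α = 17.06°
n_0 = (+0.7575, -0.6529)
n_1 = (+0.8779, +0.4789)
n_2 = (-0.3609, +0.9326)
n_3 = (-0.6324, -0.7747)
n_4 = (+0.1468, -0.9892)
  (0,1): δ = 110.63°  ·
  (0,2): δ = 28.09°  ·
  (0,3): δ = 91.53°  ·
  (0,4): δ = 139.20°  ·
  (1,2): δ = 97.45°  ·
  (1,3): δ = 22.16°  ·
  (1,4): δ = 69.83°  ·
  (2,3): δ = 60.38°  ·
  (2,4): δ = 12.72°  ✓
  (3,4): δ = 132.33°  ·
antipodal pairs: 1

count = 1; pairs: (2,4)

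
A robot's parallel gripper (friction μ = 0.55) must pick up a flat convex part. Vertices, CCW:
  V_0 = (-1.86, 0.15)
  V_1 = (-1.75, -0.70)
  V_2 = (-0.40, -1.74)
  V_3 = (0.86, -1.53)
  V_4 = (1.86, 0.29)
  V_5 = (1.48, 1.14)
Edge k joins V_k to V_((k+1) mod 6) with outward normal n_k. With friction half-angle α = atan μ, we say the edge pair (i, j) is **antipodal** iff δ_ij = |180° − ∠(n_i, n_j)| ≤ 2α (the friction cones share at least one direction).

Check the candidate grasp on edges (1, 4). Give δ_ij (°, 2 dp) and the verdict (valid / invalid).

δ = 28.30°, valid

α = atan 0.55 = 28.81°;  2α = 57.62°
edge 1: e_1 = (+1.35, -1.04);  n_1 = (-0.6103, -0.7922)
edge 4: e_4 = (-0.38, +0.85);  n_4 = (+0.9129, +0.4081)
∠(n_1, n_4) = 151.70°
δ = |180° − 151.70°| = 28.30°
28.30° ≤ 2α = 57.62°  →  valid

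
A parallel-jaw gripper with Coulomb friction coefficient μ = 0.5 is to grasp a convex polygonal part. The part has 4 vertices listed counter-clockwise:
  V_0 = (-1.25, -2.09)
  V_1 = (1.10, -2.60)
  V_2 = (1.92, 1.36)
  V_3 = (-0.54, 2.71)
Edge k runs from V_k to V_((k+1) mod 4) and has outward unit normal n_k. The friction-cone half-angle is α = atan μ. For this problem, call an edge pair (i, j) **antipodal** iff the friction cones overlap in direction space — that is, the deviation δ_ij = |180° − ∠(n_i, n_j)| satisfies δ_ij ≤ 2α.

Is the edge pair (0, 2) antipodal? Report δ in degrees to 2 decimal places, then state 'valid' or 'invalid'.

α = atan 0.5 = 26.57°;  2α = 53.13°
edge 0: e_0 = (+2.35, -0.51);  n_0 = (-0.2121, -0.9773)
edge 2: e_2 = (-2.46, +1.35);  n_2 = (+0.4811, +0.8767)
∠(n_0, n_2) = 163.49°
δ = |180° − 163.49°| = 16.51°
16.51° ≤ 2α = 53.13°  →  valid

δ = 16.51°, valid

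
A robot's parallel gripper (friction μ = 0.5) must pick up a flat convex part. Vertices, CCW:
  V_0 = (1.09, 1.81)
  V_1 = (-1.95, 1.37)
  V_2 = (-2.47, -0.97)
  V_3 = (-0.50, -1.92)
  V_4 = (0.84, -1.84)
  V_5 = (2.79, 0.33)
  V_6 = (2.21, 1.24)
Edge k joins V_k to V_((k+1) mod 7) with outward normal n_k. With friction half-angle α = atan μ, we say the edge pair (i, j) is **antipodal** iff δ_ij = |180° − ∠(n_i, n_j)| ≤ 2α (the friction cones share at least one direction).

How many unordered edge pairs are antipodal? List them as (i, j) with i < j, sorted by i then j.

α = atan 0.5 = 26.57°;  2α = 53.13°
n_0 = (-0.1432, +0.9897)
n_1 = (-0.9762, +0.2169)
n_2 = (-0.4344, -0.9007)
n_3 = (+0.0596, -0.9982)
n_4 = (+0.7438, -0.6684)
n_5 = (+0.8433, +0.5375)
n_6 = (+0.4536, +0.8912)
  (0,1): δ = 110.76°  ·
  (0,2): δ = 33.98°  ✓
  (0,3): δ = 4.82°  ✓
  (0,4): δ = 39.82°  ✓
  (0,5): δ = 114.28°  ·
  (0,6): δ = 144.79°  ·
  (1,2): δ = 103.22°  ·
  (1,3): δ = 74.05°  ·
  (1,4): δ = 29.41°  ✓
  (1,5): δ = 45.04°  ✓
  (1,6): δ = 75.56°  ·
  (2,3): δ = 150.84°  ·
  (2,4): δ = 106.20°  ·
  (2,5): δ = 31.74°  ✓
  (2,6): δ = 1.23°  ✓
  (3,4): δ = 135.36°  ·
  (3,5): δ = 60.90°  ·
  (3,6): δ = 30.39°  ✓
  (4,5): δ = 105.54°  ·
  (4,6): δ = 75.03°  ·
  (5,6): δ = 149.48°  ·
antipodal pairs: 8

count = 8; pairs: (0,2), (0,3), (0,4), (1,4), (1,5), (2,5), (2,6), (3,6)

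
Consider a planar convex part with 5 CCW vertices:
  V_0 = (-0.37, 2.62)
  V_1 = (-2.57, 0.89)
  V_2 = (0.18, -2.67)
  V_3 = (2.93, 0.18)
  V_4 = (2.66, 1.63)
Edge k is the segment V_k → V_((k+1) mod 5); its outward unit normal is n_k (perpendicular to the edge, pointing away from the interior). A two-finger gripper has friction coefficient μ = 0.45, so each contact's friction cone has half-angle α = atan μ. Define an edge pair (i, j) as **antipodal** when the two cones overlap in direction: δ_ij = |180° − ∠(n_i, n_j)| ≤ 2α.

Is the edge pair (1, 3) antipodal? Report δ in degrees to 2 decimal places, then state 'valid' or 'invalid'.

α = atan 0.45 = 24.23°;  2α = 48.46°
edge 1: e_1 = (+2.75, -3.56);  n_1 = (-0.7914, -0.6113)
edge 3: e_3 = (-0.27, +1.45);  n_3 = (+0.9831, +0.1831)
∠(n_1, n_3) = 152.86°
δ = |180° − 152.86°| = 27.14°
27.14° ≤ 2α = 48.46°  →  valid

δ = 27.14°, valid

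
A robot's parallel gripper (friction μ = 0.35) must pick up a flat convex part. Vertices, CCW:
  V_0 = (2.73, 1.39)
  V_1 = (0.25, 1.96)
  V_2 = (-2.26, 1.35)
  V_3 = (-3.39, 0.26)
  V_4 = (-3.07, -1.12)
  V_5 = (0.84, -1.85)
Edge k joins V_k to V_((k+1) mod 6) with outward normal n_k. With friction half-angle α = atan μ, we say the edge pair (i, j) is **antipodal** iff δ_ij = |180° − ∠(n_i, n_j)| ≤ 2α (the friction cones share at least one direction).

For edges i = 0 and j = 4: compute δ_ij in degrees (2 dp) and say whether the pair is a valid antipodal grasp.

α = atan 0.35 = 19.29°;  2α = 38.58°
edge 0: e_0 = (-2.48, +0.57);  n_0 = (+0.2240, +0.9746)
edge 4: e_4 = (+3.91, -0.73);  n_4 = (-0.1835, -0.9830)
∠(n_0, n_4) = 177.63°
δ = |180° − 177.63°| = 2.37°
2.37° ≤ 2α = 38.58°  →  valid

δ = 2.37°, valid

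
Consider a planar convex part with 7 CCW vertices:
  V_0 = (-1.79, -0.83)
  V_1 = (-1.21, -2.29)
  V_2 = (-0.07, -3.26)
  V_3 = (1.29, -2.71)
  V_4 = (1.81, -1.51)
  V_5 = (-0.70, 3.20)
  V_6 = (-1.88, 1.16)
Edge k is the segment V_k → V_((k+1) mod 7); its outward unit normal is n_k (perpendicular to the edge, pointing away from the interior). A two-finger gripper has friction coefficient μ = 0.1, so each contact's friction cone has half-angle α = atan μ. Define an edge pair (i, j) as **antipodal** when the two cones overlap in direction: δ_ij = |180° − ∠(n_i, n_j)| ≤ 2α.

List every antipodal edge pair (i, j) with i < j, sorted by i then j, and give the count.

count = 2; pairs: (0,4), (3,5)

α = atan 0.1 = 5.71°;  2α = 11.42°
n_0 = (-0.9294, -0.3692)
n_1 = (-0.6480, -0.7616)
n_2 = (+0.3749, -0.9271)
n_3 = (+0.9176, -0.3976)
n_4 = (+0.8825, +0.4703)
n_5 = (-0.8656, +0.5007)
n_6 = (-0.9990, -0.0452)
  (0,1): δ = 152.06°  ·
  (0,2): δ = 89.65°  ·
  (0,3): δ = 45.09°  ·
  (0,4): δ = 6.39°  ✓
  (0,5): δ = 128.29°  ·
  (0,6): δ = 160.92°  ·
  (1,2): δ = 117.59°  ·
  (1,3): δ = 73.03°  ·
  (1,4): δ = 21.55°  ·
  (1,5): δ = 100.35°  ·
  (1,6): δ = 132.98°  ·
  (2,3): δ = 135.45°  ·
  (2,4): δ = 83.97°  ·
  (2,5): δ = 37.93°  ·
  (2,6): δ = 70.57°  ·
  (3,4): δ = 128.52°  ·
  (3,5): δ = 6.62°  ✓
  (3,6): δ = 26.02°  ·
  (4,5): δ = 58.10°  ·
  (4,6): δ = 25.46°  ·
  (5,6): δ = 147.36°  ·
antipodal pairs: 2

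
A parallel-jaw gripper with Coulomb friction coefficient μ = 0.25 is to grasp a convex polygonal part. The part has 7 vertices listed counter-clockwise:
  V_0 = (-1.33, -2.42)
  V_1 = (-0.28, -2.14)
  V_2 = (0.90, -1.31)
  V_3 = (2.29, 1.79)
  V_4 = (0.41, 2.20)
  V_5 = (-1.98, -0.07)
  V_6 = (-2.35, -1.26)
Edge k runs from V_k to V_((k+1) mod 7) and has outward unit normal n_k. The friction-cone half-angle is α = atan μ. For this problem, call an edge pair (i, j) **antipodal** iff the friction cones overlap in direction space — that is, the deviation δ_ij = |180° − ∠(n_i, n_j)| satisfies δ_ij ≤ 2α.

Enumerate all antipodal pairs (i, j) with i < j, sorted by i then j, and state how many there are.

count = 4; pairs: (0,3), (1,4), (2,4), (2,5)

α = atan 0.25 = 14.04°;  2α = 28.07°
n_0 = (+0.2577, -0.9662)
n_1 = (+0.5753, -0.8179)
n_2 = (+0.9125, -0.4091)
n_3 = (+0.2131, +0.9770)
n_4 = (-0.6887, +0.7251)
n_5 = (-0.9549, +0.2969)
n_6 = (-0.7510, -0.6603)
  (0,1): δ = 159.81°  ·
  (0,2): δ = 129.08°  ·
  (0,3): δ = 27.23°  ✓
  (0,4): δ = 28.59°  ·
  (0,5): δ = 57.80°  ·
  (0,6): δ = 116.39°  ·
  (1,2): δ = 149.27°  ·
  (1,3): δ = 47.42°  ·
  (1,4): δ = 8.40°  ✓
  (1,5): δ = 37.61°  ·
  (1,6): δ = 96.20°  ·
  (2,3): δ = 78.15°  ·
  (2,4): δ = 22.32°  ✓
  (2,5): δ = 6.88°  ✓
  (2,6): δ = 65.48°  ·
  (3,4): δ = 124.17°  ·
  (3,5): δ = 94.97°  ·
  (3,6): δ = 36.37°  ·
  (4,5): δ = 150.80°  ·
  (4,6): δ = 92.20°  ·
  (5,6): δ = 121.40°  ·
antipodal pairs: 4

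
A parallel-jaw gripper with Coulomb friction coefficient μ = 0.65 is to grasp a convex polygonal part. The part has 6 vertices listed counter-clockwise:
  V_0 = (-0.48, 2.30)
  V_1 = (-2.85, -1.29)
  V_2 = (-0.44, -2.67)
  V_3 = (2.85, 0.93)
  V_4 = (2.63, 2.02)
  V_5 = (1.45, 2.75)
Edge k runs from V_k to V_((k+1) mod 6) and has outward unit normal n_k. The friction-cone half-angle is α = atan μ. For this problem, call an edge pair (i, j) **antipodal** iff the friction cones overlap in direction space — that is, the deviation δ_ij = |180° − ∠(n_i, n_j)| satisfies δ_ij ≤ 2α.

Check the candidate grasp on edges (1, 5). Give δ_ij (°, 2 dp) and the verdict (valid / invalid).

α = atan 0.65 = 33.02°;  2α = 66.05°
edge 1: e_1 = (+2.41, -1.38);  n_1 = (-0.4969, -0.8678)
edge 5: e_5 = (-1.93, -0.45);  n_5 = (-0.2271, +0.9739)
∠(n_1, n_5) = 137.08°
δ = |180° − 137.08°| = 42.92°
42.92° ≤ 2α = 66.05°  →  valid

δ = 42.92°, valid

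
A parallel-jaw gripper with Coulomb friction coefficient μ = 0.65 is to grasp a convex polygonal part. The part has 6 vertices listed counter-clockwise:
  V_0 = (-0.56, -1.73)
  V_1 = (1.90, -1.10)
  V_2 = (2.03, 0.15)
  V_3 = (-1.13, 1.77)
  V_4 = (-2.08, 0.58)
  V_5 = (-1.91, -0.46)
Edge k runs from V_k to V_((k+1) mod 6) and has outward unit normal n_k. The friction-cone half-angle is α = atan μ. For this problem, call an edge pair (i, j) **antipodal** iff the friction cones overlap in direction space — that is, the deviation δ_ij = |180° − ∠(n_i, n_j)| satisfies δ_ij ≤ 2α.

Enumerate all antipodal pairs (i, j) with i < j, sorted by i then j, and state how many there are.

α = atan 0.65 = 33.02°;  2α = 66.05°
n_0 = (+0.2481, -0.9687)
n_1 = (+0.9946, -0.1034)
n_2 = (+0.4562, +0.8899)
n_3 = (-0.7815, +0.6239)
n_4 = (-0.9869, -0.1613)
n_5 = (-0.6852, -0.7284)
  (0,1): δ = 110.30°  ·
  (0,2): δ = 41.51°  ✓
  (0,3): δ = 37.03°  ✓
  (0,4): δ = 84.92°  ·
  (0,5): δ = 122.38°  ·
  (1,2): δ = 111.20°  ·
  (1,3): δ = 32.66°  ✓
  (1,4): δ = 15.22°  ✓
  (1,5): δ = 52.69°  ✓
  (2,3): δ = 101.46°  ·
  (2,4): δ = 53.57°  ✓
  (2,5): δ = 16.11°  ✓
  (3,4): δ = 132.12°  ·
  (3,5): δ = 94.65°  ·
  (4,5): δ = 142.53°  ·
antipodal pairs: 7

count = 7; pairs: (0,2), (0,3), (1,3), (1,4), (1,5), (2,4), (2,5)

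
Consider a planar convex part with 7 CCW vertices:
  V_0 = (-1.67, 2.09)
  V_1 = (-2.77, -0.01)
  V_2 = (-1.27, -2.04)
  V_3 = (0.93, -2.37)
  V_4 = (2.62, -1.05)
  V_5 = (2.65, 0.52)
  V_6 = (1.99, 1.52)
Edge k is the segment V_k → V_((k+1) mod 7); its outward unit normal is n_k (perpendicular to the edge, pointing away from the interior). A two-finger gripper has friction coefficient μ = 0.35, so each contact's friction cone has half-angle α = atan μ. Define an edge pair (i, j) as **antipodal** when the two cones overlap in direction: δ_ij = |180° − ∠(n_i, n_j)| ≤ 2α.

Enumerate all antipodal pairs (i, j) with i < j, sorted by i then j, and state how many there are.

α = atan 0.35 = 19.29°;  2α = 38.58°
n_0 = (-0.8858, +0.4640)
n_1 = (-0.8043, -0.5943)
n_2 = (-0.1483, -0.9889)
n_3 = (+0.6156, -0.7881)
n_4 = (+0.9998, -0.0191)
n_5 = (+0.8346, +0.5508)
n_6 = (+0.1539, +0.9881)
  (0,1): δ = 115.89°  ·
  (0,2): δ = 70.88°  ·
  (0,3): δ = 24.36°  ✓
  (0,4): δ = 26.55°  ✓
  (0,5): δ = 61.07°  ·
  (0,6): δ = 108.79°  ·
  (1,2): δ = 134.99°  ·
  (1,3): δ = 88.47°  ·
  (1,4): δ = 37.56°  ✓
  (1,5): δ = 3.04°  ✓
  (1,6): δ = 44.69°  ·
  (2,3): δ = 133.48°  ·
  (2,4): δ = 82.56°  ·
  (2,5): δ = 48.04°  ·
  (2,6): δ = 0.32°  ✓
  (3,4): δ = 129.09°  ·
  (3,5): δ = 94.57°  ·
  (3,6): δ = 46.84°  ·
  (4,5): δ = 145.48°  ·
  (4,6): δ = 97.76°  ·
  (5,6): δ = 132.28°  ·
antipodal pairs: 5

count = 5; pairs: (0,3), (0,4), (1,4), (1,5), (2,6)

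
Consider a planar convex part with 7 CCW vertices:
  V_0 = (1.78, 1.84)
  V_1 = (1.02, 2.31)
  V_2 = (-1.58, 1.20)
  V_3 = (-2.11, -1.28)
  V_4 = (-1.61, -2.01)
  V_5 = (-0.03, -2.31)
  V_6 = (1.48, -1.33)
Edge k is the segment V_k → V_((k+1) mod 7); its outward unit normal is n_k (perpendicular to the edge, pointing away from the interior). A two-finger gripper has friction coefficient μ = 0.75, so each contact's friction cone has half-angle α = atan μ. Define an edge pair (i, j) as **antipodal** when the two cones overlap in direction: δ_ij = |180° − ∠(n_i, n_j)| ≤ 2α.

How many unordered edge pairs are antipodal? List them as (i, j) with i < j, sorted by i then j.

count = 10; pairs: (0,2), (0,3), (0,4), (0,5), (1,4), (1,5), (1,6), (2,5), (2,6), (3,6)

α = atan 0.75 = 36.87°;  2α = 73.74°
n_0 = (+0.5260, +0.8505)
n_1 = (-0.3926, +0.9197)
n_2 = (-0.9779, +0.2090)
n_3 = (-0.8250, -0.5651)
n_4 = (-0.1865, -0.9824)
n_5 = (+0.5444, -0.8388)
n_6 = (+0.9956, -0.0942)
  (0,1): δ = 125.15°  ·
  (0,2): δ = 70.33°  ✓
  (0,3): δ = 23.86°  ✓
  (0,4): δ = 20.98°  ✓
  (0,5): δ = 64.72°  ✓
  (0,6): δ = 116.33°  ·
  (1,2): δ = 125.18°  ·
  (1,3): δ = 78.71°  ·
  (1,4): δ = 33.87°  ✓
  (1,5): δ = 9.87°  ✓
  (1,6): δ = 61.48°  ✓
  (2,3): δ = 133.53°  ·
  (2,4): δ = 88.69°  ·
  (2,5): δ = 44.95°  ✓
  (2,6): δ = 6.66°  ✓
  (3,4): δ = 135.16°  ·
  (3,5): δ = 91.42°  ·
  (3,6): δ = 39.81°  ✓
  (4,5): δ = 136.27°  ·
  (4,6): δ = 84.66°  ·
  (5,6): δ = 128.39°  ·
antipodal pairs: 10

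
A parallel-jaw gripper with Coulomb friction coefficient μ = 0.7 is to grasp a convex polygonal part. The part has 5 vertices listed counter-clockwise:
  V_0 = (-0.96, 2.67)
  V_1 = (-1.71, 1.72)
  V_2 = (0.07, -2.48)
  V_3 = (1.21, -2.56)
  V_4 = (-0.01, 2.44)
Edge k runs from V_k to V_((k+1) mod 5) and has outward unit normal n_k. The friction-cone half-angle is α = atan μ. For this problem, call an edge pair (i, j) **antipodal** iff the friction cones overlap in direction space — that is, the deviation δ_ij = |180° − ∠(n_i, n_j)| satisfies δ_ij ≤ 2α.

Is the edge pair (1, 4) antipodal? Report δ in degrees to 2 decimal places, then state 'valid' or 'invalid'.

δ = 53.42°, valid

α = atan 0.7 = 34.99°;  2α = 69.98°
edge 1: e_1 = (+1.78, -4.20);  n_1 = (-0.9207, -0.3902)
edge 4: e_4 = (-0.95, +0.23);  n_4 = (+0.2353, +0.9719)
∠(n_1, n_4) = 126.58°
δ = |180° − 126.58°| = 53.42°
53.42° ≤ 2α = 69.98°  →  valid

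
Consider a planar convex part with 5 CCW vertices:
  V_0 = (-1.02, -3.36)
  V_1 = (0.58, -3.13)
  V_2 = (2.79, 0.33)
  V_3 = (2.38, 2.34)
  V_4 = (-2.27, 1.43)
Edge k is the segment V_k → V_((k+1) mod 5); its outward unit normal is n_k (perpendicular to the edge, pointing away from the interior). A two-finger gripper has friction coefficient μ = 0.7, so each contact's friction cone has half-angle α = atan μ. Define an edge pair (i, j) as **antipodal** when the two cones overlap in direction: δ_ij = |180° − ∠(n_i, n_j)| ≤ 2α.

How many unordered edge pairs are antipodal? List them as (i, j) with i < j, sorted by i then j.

α = atan 0.7 = 34.99°;  2α = 69.98°
n_0 = (+0.1423, -0.9898)
n_1 = (+0.8428, -0.5383)
n_2 = (+0.9798, +0.1999)
n_3 = (-0.1921, +0.9814)
n_4 = (-0.9676, -0.2525)
  (0,1): δ = 130.75°  ·
  (0,2): δ = 86.65°  ·
  (0,3): δ = 2.89°  ✓
  (0,4): δ = 96.45°  ·
  (1,2): δ = 135.90°  ·
  (1,3): δ = 46.36°  ✓
  (1,4): δ = 47.19°  ✓
  (2,3): δ = 90.46°  ·
  (2,4): δ = 3.10°  ✓
  (3,4): δ = 86.45°  ·
antipodal pairs: 4

count = 4; pairs: (0,3), (1,3), (1,4), (2,4)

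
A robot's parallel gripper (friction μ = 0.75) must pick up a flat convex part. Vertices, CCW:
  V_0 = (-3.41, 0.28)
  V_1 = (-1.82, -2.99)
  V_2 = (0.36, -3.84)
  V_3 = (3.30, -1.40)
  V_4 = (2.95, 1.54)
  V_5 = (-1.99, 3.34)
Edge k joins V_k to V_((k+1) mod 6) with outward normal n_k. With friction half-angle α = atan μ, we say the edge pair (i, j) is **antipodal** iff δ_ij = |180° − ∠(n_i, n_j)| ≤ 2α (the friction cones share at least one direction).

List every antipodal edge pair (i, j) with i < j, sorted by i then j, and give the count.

count = 7; pairs: (0,3), (0,4), (1,3), (1,4), (2,4), (2,5), (3,5)

α = atan 0.75 = 36.87°;  2α = 73.74°
n_0 = (-0.8993, -0.4373)
n_1 = (-0.3633, -0.9317)
n_2 = (+0.6386, -0.7695)
n_3 = (+0.9930, +0.1182)
n_4 = (+0.3424, +0.9396)
n_5 = (-0.9071, +0.4209)
  (0,1): δ = 137.23°  ·
  (0,2): δ = 76.24°  ·
  (0,3): δ = 19.14°  ✓
  (0,4): δ = 44.05°  ✓
  (0,5): δ = 129.18°  ·
  (1,2): δ = 119.01°  ·
  (1,3): δ = 61.91°  ✓
  (1,4): δ = 1.28°  ✓
  (1,5): δ = 86.41°  ·
  (2,3): δ = 122.90°  ·
  (2,4): δ = 59.71°  ✓
  (2,5): δ = 25.42°  ✓
  (3,4): δ = 116.81°  ·
  (3,5): δ = 31.68°  ✓
  (4,5): δ = 94.87°  ·
antipodal pairs: 7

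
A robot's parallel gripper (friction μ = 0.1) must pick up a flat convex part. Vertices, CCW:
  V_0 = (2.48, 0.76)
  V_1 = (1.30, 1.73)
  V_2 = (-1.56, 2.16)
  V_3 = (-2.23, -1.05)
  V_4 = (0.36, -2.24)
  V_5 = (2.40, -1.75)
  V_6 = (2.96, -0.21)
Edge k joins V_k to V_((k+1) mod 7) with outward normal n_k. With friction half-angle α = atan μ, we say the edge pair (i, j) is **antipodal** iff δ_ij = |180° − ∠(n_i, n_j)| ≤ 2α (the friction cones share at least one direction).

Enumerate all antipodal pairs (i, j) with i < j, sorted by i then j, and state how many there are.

α = atan 0.1 = 5.71°;  2α = 11.42°
n_0 = (+0.6350, +0.7725)
n_1 = (+0.1487, +0.9889)
n_2 = (-0.9789, +0.2043)
n_3 = (-0.4175, -0.9087)
n_4 = (+0.2336, -0.9723)
n_5 = (+0.9398, -0.3417)
n_6 = (+0.8963, +0.4435)
  (0,1): δ = 149.13°  ·
  (0,2): δ = 62.37°  ·
  (0,3): δ = 14.74°  ·
  (0,4): δ = 52.93°  ·
  (0,5): δ = 109.44°  ·
  (0,6): δ = 155.75°  ·
  (1,2): δ = 93.24°  ·
  (1,3): δ = 16.13°  ·
  (1,4): δ = 22.06°  ·
  (1,5): δ = 78.57°  ·
  (1,6): δ = 124.88°  ·
  (2,3): δ = 102.89°  ·
  (2,4): δ = 64.70°  ·
  (2,5): δ = 8.19°  ✓
  (2,6): δ = 38.12°  ·
  (3,4): δ = 141.82°  ·
  (3,5): δ = 85.31°  ·
  (3,6): δ = 38.99°  ·
  (4,5): δ = 123.49°  ·
  (4,6): δ = 77.18°  ·
  (5,6): δ = 133.69°  ·
antipodal pairs: 1

count = 1; pairs: (2,5)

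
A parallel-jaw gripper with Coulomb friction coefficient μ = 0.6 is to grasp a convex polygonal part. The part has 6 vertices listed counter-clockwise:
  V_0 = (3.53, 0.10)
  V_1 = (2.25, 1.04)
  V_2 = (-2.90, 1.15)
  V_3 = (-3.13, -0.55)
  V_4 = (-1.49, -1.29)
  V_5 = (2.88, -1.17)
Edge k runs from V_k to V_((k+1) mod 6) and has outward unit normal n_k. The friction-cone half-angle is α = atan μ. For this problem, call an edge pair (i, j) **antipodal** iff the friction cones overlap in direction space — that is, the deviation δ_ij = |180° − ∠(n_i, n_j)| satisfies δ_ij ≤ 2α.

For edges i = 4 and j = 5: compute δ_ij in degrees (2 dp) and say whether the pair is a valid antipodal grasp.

δ = 118.68°, invalid

α = atan 0.6 = 30.96°;  2α = 61.93°
edge 4: e_4 = (+4.37, +0.12);  n_4 = (+0.0274, -0.9996)
edge 5: e_5 = (+0.65, +1.27);  n_5 = (+0.8902, -0.4556)
∠(n_4, n_5) = 61.32°
δ = |180° − 61.32°| = 118.68°
118.68° > 2α = 61.93°  →  invalid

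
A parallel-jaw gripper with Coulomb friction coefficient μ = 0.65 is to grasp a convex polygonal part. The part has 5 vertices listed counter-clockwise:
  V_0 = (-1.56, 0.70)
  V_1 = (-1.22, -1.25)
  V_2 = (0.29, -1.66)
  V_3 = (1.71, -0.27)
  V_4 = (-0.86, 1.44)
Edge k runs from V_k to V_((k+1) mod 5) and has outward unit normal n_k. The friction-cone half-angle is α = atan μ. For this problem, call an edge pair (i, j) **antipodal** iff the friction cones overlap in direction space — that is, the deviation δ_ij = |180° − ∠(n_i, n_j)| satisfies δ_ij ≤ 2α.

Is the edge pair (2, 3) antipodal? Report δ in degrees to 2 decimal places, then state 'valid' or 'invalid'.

α = atan 0.65 = 33.02°;  2α = 66.05°
edge 2: e_2 = (+1.42, +1.39);  n_2 = (+0.6995, -0.7146)
edge 3: e_3 = (-2.57, +1.71);  n_3 = (+0.5540, +0.8325)
∠(n_2, n_3) = 101.97°
δ = |180° − 101.97°| = 78.03°
78.03° > 2α = 66.05°  →  invalid

δ = 78.03°, invalid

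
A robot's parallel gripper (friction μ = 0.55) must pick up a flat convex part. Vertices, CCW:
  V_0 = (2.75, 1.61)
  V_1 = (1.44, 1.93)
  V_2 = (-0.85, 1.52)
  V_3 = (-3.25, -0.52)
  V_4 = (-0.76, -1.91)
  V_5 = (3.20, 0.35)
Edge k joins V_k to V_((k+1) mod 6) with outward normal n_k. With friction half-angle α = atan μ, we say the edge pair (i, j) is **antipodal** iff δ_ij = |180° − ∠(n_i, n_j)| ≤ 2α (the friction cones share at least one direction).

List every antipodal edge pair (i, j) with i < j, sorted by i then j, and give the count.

α = atan 0.55 = 28.81°;  2α = 57.62°
n_0 = (+0.2373, +0.9714)
n_1 = (-0.1762, +0.9843)
n_2 = (-0.6476, +0.7619)
n_3 = (-0.4874, -0.8732)
n_4 = (+0.4957, -0.8685)
n_5 = (+0.9417, +0.3363)
  (0,1): δ = 156.12°  ·
  (0,2): δ = 125.91°  ·
  (0,3): δ = 15.44°  ✓
  (0,4): δ = 43.44°  ✓
  (0,5): δ = 123.38°  ·
  (1,2): δ = 149.79°  ·
  (1,3): δ = 39.32°  ✓
  (1,4): δ = 19.56°  ✓
  (1,5): δ = 99.50°  ·
  (2,3): δ = 69.54°  ·
  (2,4): δ = 10.65°  ✓
  (2,5): δ = 69.29°  ·
  (3,4): δ = 121.11°  ·
  (3,5): δ = 41.17°  ✓
  (4,5): δ = 100.06°  ·
antipodal pairs: 6

count = 6; pairs: (0,3), (0,4), (1,3), (1,4), (2,4), (3,5)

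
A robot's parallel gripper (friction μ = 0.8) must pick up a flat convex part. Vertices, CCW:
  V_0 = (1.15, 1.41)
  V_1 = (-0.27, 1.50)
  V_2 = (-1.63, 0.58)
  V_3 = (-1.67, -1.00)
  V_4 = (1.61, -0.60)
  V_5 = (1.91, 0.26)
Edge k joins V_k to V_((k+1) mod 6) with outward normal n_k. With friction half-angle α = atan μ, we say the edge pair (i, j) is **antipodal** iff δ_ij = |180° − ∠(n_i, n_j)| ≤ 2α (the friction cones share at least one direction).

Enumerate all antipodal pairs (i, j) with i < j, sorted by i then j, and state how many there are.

α = atan 0.8 = 38.66°;  2α = 77.32°
n_0 = (+0.0633, +0.9980)
n_1 = (-0.5603, +0.8283)
n_2 = (-0.9997, +0.0253)
n_3 = (+0.1211, -0.9926)
n_4 = (+0.9442, -0.3294)
n_5 = (+0.8343, +0.5513)
  (0,1): δ = 142.30°  ·
  (0,2): δ = 87.82°  ·
  (0,3): δ = 10.58°  ✓
  (0,4): δ = 74.40°  ✓
  (0,5): δ = 127.09°  ·
  (1,2): δ = 125.53°  ·
  (1,3): δ = 27.12°  ✓
  (1,4): δ = 36.69°  ✓
  (1,5): δ = 89.38°  ·
  (2,3): δ = 81.60°  ·
  (2,4): δ = 17.78°  ✓
  (2,5): δ = 34.91°  ✓
  (3,4): δ = 116.18°  ·
  (3,5): δ = 63.49°  ✓
  (4,5): δ = 127.31°  ·
antipodal pairs: 7

count = 7; pairs: (0,3), (0,4), (1,3), (1,4), (2,4), (2,5), (3,5)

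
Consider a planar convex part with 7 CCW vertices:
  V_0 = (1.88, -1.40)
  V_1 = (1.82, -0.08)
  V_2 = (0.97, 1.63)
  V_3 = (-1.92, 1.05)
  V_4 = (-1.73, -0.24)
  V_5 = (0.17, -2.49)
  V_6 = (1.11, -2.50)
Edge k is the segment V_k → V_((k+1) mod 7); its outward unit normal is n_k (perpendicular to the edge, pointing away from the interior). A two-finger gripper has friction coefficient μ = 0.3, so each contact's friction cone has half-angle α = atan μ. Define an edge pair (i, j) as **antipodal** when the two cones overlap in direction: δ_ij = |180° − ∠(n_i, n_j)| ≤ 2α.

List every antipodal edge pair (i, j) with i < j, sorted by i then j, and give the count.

α = atan 0.3 = 16.70°;  2α = 33.40°
n_0 = (+0.9990, +0.0454)
n_1 = (+0.8955, +0.4451)
n_2 = (-0.1968, +0.9804)
n_3 = (-0.9893, -0.1457)
n_4 = (-0.7640, -0.6452)
n_5 = (-0.0106, -0.9999)
n_6 = (+0.8192, -0.5735)
  (0,1): δ = 156.17°  ·
  (0,2): δ = 81.25°  ·
  (0,3): δ = 5.78°  ✓
  (0,4): δ = 37.58°  ·
  (0,5): δ = 86.79°  ·
  (0,6): δ = 142.41°  ·
  (1,2): δ = 105.08°  ·
  (1,3): δ = 18.05°  ✓
  (1,4): δ = 13.75°  ✓
  (1,5): δ = 62.96°  ·
  (1,6): δ = 118.58°  ·
  (2,3): δ = 92.97°  ·
  (2,4): δ = 61.17°  ·
  (2,5): δ = 11.96°  ✓
  (2,6): δ = 43.66°  ·
  (3,4): δ = 148.20°  ·
  (3,5): δ = 98.99°  ·
  (3,6): δ = 43.37°  ·
  (4,5): δ = 130.79°  ·
  (4,6): δ = 75.17°  ·
  (5,6): δ = 124.38°  ·
antipodal pairs: 4

count = 4; pairs: (0,3), (1,3), (1,4), (2,5)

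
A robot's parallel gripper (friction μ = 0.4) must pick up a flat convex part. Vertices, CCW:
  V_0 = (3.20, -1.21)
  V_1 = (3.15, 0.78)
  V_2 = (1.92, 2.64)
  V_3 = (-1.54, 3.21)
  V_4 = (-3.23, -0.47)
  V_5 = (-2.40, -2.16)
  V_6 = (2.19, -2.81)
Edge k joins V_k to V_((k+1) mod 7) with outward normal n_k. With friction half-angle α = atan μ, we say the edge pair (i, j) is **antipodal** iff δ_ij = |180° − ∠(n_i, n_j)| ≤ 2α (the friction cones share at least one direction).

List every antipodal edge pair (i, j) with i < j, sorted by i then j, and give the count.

count = 5; pairs: (0,3), (0,4), (1,4), (2,5), (3,6)

α = atan 0.4 = 21.80°;  2α = 43.60°
n_0 = (+0.9997, +0.0251)
n_1 = (+0.8341, +0.5516)
n_2 = (+0.1625, +0.9867)
n_3 = (-0.9088, +0.4173)
n_4 = (-0.8976, -0.4408)
n_5 = (-0.1402, -0.9901)
n_6 = (+0.8456, -0.5338)
  (0,1): δ = 147.96°  ·
  (0,2): δ = 100.79°  ·
  (0,3): δ = 26.11°  ✓
  (0,4): δ = 24.72°  ✓
  (0,5): δ = 80.50°  ·
  (0,6): δ = 146.30°  ·
  (1,2): δ = 132.83°  ·
  (1,3): δ = 58.14°  ·
  (1,4): δ = 7.32°  ✓
  (1,5): δ = 48.46°  ·
  (1,6): δ = 114.26°  ·
  (2,3): δ = 105.31°  ·
  (2,4): δ = 54.49°  ·
  (2,5): δ = 1.29°  ✓
  (2,6): δ = 67.09°  ·
  (3,4): δ = 129.18°  ·
  (3,5): δ = 73.39°  ·
  (3,6): δ = 7.60°  ✓
  (4,5): δ = 124.22°  ·
  (4,6): δ = 58.42°  ·
  (5,6): δ = 114.20°  ·
antipodal pairs: 5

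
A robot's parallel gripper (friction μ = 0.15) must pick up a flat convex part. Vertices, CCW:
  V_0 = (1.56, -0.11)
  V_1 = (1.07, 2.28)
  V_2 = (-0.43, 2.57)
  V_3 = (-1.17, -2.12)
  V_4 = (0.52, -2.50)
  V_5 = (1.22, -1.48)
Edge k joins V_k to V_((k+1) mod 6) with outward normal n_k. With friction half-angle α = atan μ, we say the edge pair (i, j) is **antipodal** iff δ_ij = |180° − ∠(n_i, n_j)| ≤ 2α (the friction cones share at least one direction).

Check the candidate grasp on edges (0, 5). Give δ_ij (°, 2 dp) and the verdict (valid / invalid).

δ = 154.48°, invalid

α = atan 0.15 = 8.53°;  2α = 17.06°
edge 0: e_0 = (-0.49, +2.39);  n_0 = (+0.9796, +0.2008)
edge 5: e_5 = (+0.34, +1.37);  n_5 = (+0.9706, -0.2409)
∠(n_0, n_5) = 25.52°
δ = |180° − 25.52°| = 154.48°
154.48° > 2α = 17.06°  →  invalid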